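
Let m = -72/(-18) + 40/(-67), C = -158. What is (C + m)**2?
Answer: 107288164/4489 ≈ 23900.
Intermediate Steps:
m = 228/67 (m = -72*(-1/18) + 40*(-1/67) = 4 - 40/67 = 228/67 ≈ 3.4030)
(C + m)**2 = (-158 + 228/67)**2 = (-10358/67)**2 = 107288164/4489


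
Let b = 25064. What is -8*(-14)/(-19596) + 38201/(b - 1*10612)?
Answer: 186742043/70800348 ≈ 2.6376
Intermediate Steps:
-8*(-14)/(-19596) + 38201/(b - 1*10612) = -8*(-14)/(-19596) + 38201/(25064 - 1*10612) = 112*(-1/19596) + 38201/(25064 - 10612) = -28/4899 + 38201/14452 = 186742043/70800348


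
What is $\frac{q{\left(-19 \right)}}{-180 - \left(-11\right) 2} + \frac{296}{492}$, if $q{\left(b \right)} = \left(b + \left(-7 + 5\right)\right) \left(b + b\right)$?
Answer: $- \frac{43231}{9717} \approx -4.449$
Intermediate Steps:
$q{\left(b \right)} = 2 b \left(-2 + b\right)$ ($q{\left(b \right)} = \left(b - 2\right) 2 b = \left(-2 + b\right) 2 b = 2 b \left(-2 + b\right)$)
$\frac{q{\left(-19 \right)}}{-180 - \left(-11\right) 2} + \frac{296}{492} = \frac{2 \left(-19\right) \left(-2 - 19\right)}{-180 - \left(-11\right) 2} + \frac{296}{492} = \frac{2 \left(-19\right) \left(-21\right)}{-180 - -22} + 296 \cdot \frac{1}{492} = \frac{798}{-180 + 22} + \frac{74}{123} = \frac{798}{-158} + \frac{74}{123} = 798 \left(- \frac{1}{158}\right) + \frac{74}{123} = - \frac{399}{79} + \frac{74}{123} = - \frac{43231}{9717}$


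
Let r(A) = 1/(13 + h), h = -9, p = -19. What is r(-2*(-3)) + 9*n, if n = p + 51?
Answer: 1153/4 ≈ 288.25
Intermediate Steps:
r(A) = ¼ (r(A) = 1/(13 - 9) = 1/4 = ¼)
n = 32 (n = -19 + 51 = 32)
r(-2*(-3)) + 9*n = ¼ + 9*32 = ¼ + 288 = 1153/4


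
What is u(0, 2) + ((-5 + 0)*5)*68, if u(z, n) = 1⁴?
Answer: -1699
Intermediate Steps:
u(z, n) = 1
u(0, 2) + ((-5 + 0)*5)*68 = 1 + ((-5 + 0)*5)*68 = 1 - 5*5*68 = 1 - 25*68 = 1 - 1700 = -1699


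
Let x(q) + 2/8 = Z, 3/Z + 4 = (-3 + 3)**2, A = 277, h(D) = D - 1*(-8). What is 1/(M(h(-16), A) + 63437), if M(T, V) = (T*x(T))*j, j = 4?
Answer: 1/63469 ≈ 1.5756e-5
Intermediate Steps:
h(D) = 8 + D (h(D) = D + 8 = 8 + D)
Z = -3/4 (Z = 3/(-4 + (-3 + 3)**2) = 3/(-4 + 0**2) = 3/(-4 + 0) = 3/(-4) = 3*(-1/4) = -3/4 ≈ -0.75000)
x(q) = -1 (x(q) = -1/4 - 3/4 = -1)
M(T, V) = -4*T (M(T, V) = (T*(-1))*4 = -T*4 = -4*T)
1/(M(h(-16), A) + 63437) = 1/(-4*(8 - 16) + 63437) = 1/(-4*(-8) + 63437) = 1/(32 + 63437) = 1/63469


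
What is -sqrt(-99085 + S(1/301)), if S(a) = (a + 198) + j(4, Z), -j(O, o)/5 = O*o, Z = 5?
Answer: -563*I*sqrt(28294)/301 ≈ -314.62*I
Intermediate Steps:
j(O, o) = -5*O*o
S(a) = 98 + a (S(a) = (a + 198) - 5*4*5 = (198 + a) - 100 = 98 + a)
-sqrt(-99085 + S(1/301)) = -sqrt(-99085 + (98 + 1/301)) = -sqrt(-99085 + 29499/301) = -sqrt(-29795086/301) = -563*I*sqrt(28294)/301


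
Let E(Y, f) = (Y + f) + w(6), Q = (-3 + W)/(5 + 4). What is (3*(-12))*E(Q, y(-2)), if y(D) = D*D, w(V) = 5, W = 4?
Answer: -328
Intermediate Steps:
y(D) = D²
Q = ⅑ (Q = (-3 + 4)/(5 + 4) = 1/9 = 1*(⅑) = ⅑ ≈ 0.11111)
E(Y, f) = 5 + Y + f (E(Y, f) = (Y + f) + 5 = 5 + Y + f)
(3*(-12))*E(Q, y(-2)) = (3*(-12))*(5 + ⅑ + (-2)²) = -36*(5 + ⅑ + 4) = -36*82/9 = -328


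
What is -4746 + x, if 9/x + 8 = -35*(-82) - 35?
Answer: -13416933/2827 ≈ -4746.0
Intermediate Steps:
x = 9/2827 (x = 9/(-8 + (-35*(-82) - 35)) = 9/(-8 + (2870 - 35)) = 9/(-8 + 2835) = 9/2827 ≈ 0.0031836)
-4746 + x = -4746 + 9/2827 = -13416933/2827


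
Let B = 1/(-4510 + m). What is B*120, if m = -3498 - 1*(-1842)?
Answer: -60/3083 ≈ -0.019462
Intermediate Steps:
m = -1656 (m = -3498 + 1842 = -1656)
B = -1/6166 (B = 1/(-4510 - 1656) = 1/(-6166) = -1/6166 ≈ -0.00016218)
B*120 = -1/6166*120 = -60/3083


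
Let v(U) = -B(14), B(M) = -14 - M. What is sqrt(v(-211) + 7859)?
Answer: sqrt(7887) ≈ 88.809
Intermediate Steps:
v(U) = 28 (v(U) = -(-14 - 1*14) = -(-14 - 14) = -1*(-28) = 28)
sqrt(v(-211) + 7859) = sqrt(28 + 7859) = sqrt(7887)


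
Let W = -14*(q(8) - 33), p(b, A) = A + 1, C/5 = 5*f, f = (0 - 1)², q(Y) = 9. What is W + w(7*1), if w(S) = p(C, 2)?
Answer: 339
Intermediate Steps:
f = 1 (f = (-1)² = 1)
C = 25 (C = 5*(5*1) = 5*5 = 25)
p(b, A) = 1 + A
w(S) = 3 (w(S) = 1 + 2 = 3)
W = 336 (W = -14*(9 - 33) = -14*(-24) = 336)
W + w(7*1) = 336 + 3 = 339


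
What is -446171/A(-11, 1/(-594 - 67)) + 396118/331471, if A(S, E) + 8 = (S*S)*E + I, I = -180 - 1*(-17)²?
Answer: 97882048871925/104551919878 ≈ 936.21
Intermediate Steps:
I = -469 (I = -180 - 1*289 = -180 - 289 = -469)
A(S, E) = -477 + E*S² (A(S, E) = -8 + ((S*S)*E - 469) = -8 + (S²*E - 469) = -8 + (E*S² - 469) = -8 + (-469 + E*S²) = -477 + E*S²)
-446171/A(-11, 1/(-594 - 67)) + 396118/331471 = -446171/(-477 + (-11)²/(-594 - 67)) + 396118/331471 = -446171/(-477 + 121/(-661)) + 396118*(1/331471) = -446171/(-477 - 1/661*121) + 396118/331471 = -446171/(-477 - 121/661) + 396118/331471 = -446171/(-315418/661) + 396118/331471 = -446171*(-661/315418) + 396118/331471 = 294919031/315418 + 396118/331471 = 97882048871925/104551919878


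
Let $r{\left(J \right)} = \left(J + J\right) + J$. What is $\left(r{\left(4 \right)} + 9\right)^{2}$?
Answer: $441$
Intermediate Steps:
$r{\left(J \right)} = 3 J$ ($r{\left(J \right)} = 2 J + J = 3 J$)
$\left(r{\left(4 \right)} + 9\right)^{2} = \left(3 \cdot 4 + 9\right)^{2} = \left(12 + 9\right)^{2} = 21^{2} = 441$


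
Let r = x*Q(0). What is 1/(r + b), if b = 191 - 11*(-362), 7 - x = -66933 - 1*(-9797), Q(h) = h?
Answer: 1/4173 ≈ 0.00023964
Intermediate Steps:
x = 57143 (x = 7 - (-66933 - 1*(-9797)) = 7 - (-66933 + 9797) = 7 - 1*(-57136) = 7 + 57136 = 57143)
r = 0 (r = 57143*0 = 0)
b = 4173 (b = 191 + 3982 = 4173)
1/(r + b) = 1/(0 + 4173) = 1/4173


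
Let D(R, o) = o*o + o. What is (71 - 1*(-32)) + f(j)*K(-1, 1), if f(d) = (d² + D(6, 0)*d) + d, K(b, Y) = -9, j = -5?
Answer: -77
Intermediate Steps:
D(R, o) = o + o² (D(R, o) = o² + o = o + o²)
f(d) = d + d² (f(d) = (d² + (0*(1 + 0))*d) + d = (d² + (0*1)*d) + d = (d² + 0*d) + d = (d² + 0) + d = d² + d = d + d²)
(71 - 1*(-32)) + f(j)*K(-1, 1) = (71 - 1*(-32)) - 5*(1 - 5)*(-9) = (71 + 32) - 5*(-4)*(-9) = 103 + 20*(-9) = 103 - 180 = -77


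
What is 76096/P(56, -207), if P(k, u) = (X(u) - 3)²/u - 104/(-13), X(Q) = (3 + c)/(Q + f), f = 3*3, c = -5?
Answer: 19298012184/2017855 ≈ 9563.6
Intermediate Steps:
f = 9
X(Q) = -2/(9 + Q) (X(Q) = (3 - 5)/(Q + 9) = -2/(9 + Q))
P(k, u) = 8 + (-3 - 2/(9 + u))²/u (P(k, u) = (-2/(9 + u) - 3)²/u - 104/(-13) = (-3 - 2/(9 + u))²/u - 104*(-1/13) = (-3 - 2/(9 + u))²/u + 8 = 8 + (-3 - 2/(9 + u))²/u)
76096/P(56, -207) = 76096/(8 + (29 + 3*(-207))²/((-207)*(9 - 207)²)) = 76096/(8 - 1/207*(29 - 621)²/(-198)²) = 76096/(8 - 1/207*1/39204*(-592)²) = 76096/(8 - 1/207*1/39204*350464) = 76096/(8 - 87616/2028807) = 76096/(16142840/2028807) = 76096*(2028807/16142840) = 19298012184/2017855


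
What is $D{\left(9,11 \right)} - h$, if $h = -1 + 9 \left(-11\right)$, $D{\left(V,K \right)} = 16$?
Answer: $116$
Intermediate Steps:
$h = -100$ ($h = -1 - 99 = -100$)
$D{\left(9,11 \right)} - h = 16 - -100 = 16 + 100 = 116$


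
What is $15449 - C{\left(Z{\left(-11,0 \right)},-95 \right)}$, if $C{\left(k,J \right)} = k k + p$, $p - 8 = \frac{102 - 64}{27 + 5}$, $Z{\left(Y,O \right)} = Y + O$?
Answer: $\frac{245101}{16} \approx 15319.0$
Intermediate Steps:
$Z{\left(Y,O \right)} = O + Y$
$p = \frac{147}{16}$ ($p = 8 + \frac{102 - 64}{27 + 5} = 8 + \frac{38}{32} = 8 + 38 \cdot \frac{1}{32} = 8 + \frac{19}{16} = \frac{147}{16} \approx 9.1875$)
$C{\left(k,J \right)} = \frac{147}{16} + k^{2}$ ($C{\left(k,J \right)} = k k + \frac{147}{16} = k^{2} + \frac{147}{16} = \frac{147}{16} + k^{2}$)
$15449 - C{\left(Z{\left(-11,0 \right)},-95 \right)} = 15449 - \left(\frac{147}{16} + \left(0 - 11\right)^{2}\right) = 15449 - \left(\frac{147}{16} + \left(-11\right)^{2}\right) = 15449 - \left(\frac{147}{16} + 121\right) = 15449 - \frac{2083}{16} = \frac{245101}{16}$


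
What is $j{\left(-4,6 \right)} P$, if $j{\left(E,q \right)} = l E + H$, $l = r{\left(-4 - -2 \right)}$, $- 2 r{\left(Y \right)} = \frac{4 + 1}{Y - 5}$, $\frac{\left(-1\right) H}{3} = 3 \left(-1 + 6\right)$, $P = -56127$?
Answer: $\frac{18241275}{7} \approx 2.6059 \cdot 10^{6}$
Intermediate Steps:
$H = -45$ ($H = - 3 \cdot 3 \left(-1 + 6\right) = - 3 \cdot 3 \cdot 5 = \left(-3\right) 15 = -45$)
$r{\left(Y \right)} = - \frac{5}{2 \left(-5 + Y\right)}$ ($r{\left(Y \right)} = - \frac{\left(4 + 1\right) \frac{1}{Y - 5}}{2} = - \frac{5 \frac{1}{-5 + Y}}{2} = - \frac{5}{2 \left(-5 + Y\right)}$)
$l = \frac{5}{14}$ ($l = - \frac{5}{-10 + 2 \left(-4 - -2\right)} = - \frac{5}{-10 + 2 \left(-4 + 2\right)} = - \frac{5}{-10 + 2 \left(-2\right)} = - \frac{5}{-10 - 4} = - \frac{5}{-14} = \left(-5\right) \left(- \frac{1}{14}\right) = \frac{5}{14} \approx 0.35714$)
$j{\left(E,q \right)} = -45 + \frac{5 E}{14}$ ($j{\left(E,q \right)} = \frac{5 E}{14} - 45 = -45 + \frac{5 E}{14}$)
$j{\left(-4,6 \right)} P = \left(-45 + \frac{5}{14} \left(-4\right)\right) \left(-56127\right) = \left(-45 - \frac{10}{7}\right) \left(-56127\right) = \left(- \frac{325}{7}\right) \left(-56127\right) = \frac{18241275}{7}$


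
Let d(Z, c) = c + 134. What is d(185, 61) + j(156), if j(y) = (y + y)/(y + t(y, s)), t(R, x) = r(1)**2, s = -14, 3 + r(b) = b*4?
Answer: 30927/157 ≈ 196.99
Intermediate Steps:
r(b) = -3 + 4*b (r(b) = -3 + b*4 = -3 + 4*b)
t(R, x) = 1 (t(R, x) = (-3 + 4*1)**2 = (-3 + 4)**2 = 1**2 = 1)
d(Z, c) = 134 + c
j(y) = 2*y/(1 + y) (j(y) = (y + y)/(y + 1) = (2*y)/(1 + y) = 2*y/(1 + y))
d(185, 61) + j(156) = (134 + 61) + 2*156/(1 + 156) = 195 + 2*156/157 = 195 + 2*156*(1/157) = 195 + 312/157 = 30927/157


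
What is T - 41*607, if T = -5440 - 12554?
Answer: -42881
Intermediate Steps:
T = -17994
T - 41*607 = -17994 - 41*607 = -17994 - 1*24887 = -17994 - 24887 = -42881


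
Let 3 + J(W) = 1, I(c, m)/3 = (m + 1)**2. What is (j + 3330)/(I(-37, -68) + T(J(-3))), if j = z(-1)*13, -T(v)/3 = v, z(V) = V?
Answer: 3317/13473 ≈ 0.24620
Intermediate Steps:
I(c, m) = 3*(1 + m)**2 (I(c, m) = 3*(m + 1)**2 = 3*(1 + m)**2)
J(W) = -2 (J(W) = -3 + 1 = -2)
T(v) = -3*v
j = -13 (j = -1*13 = -13)
(j + 3330)/(I(-37, -68) + T(J(-3))) = (-13 + 3330)/(3*(1 - 68)**2 - 3*(-2)) = 3317/(3*(-67)**2 + 6) = 3317/(3*4489 + 6) = 3317/(13467 + 6) = 3317/13473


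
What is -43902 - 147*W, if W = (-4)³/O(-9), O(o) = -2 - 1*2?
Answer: -46254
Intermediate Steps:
O(o) = -4 (O(o) = -2 - 2 = -4)
W = 16 (W = (-4)³/(-4) = -64*(-¼) = 16)
-43902 - 147*W = -43902 - 147*16 = -43902 - 2352 = -46254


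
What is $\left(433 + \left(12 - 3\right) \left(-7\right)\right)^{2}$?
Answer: $136900$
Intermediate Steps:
$\left(433 + \left(12 - 3\right) \left(-7\right)\right)^{2} = \left(433 + 9 \left(-7\right)\right)^{2} = \left(433 - 63\right)^{2} = 370^{2} = 136900$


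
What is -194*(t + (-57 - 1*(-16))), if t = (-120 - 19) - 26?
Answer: 39964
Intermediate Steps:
t = -165 (t = -139 - 26 = -165)
-194*(t + (-57 - 1*(-16))) = -194*(-165 + (-57 - 1*(-16))) = -194*(-165 + (-57 + 16)) = -194*(-165 - 41) = -194*(-206) = 39964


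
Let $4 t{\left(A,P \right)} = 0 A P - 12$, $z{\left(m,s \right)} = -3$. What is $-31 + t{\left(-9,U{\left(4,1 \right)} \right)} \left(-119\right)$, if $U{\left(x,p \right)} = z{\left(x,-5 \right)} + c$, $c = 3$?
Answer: $326$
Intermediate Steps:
$U{\left(x,p \right)} = 0$ ($U{\left(x,p \right)} = -3 + 3 = 0$)
$t{\left(A,P \right)} = -3$ ($t{\left(A,P \right)} = \frac{0 A P - 12}{4} = \frac{0 P - 12}{4} = \frac{0 - 12}{4} = \frac{1}{4} \left(-12\right) = -3$)
$-31 + t{\left(-9,U{\left(4,1 \right)} \right)} \left(-119\right) = -31 - -357 = -31 + 357 = 326$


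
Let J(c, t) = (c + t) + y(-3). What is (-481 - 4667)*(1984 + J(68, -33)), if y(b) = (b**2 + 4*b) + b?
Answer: -10362924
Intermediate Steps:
y(b) = b**2 + 5*b
J(c, t) = -6 + c + t (J(c, t) = (c + t) - 3*(5 - 3) = (c + t) - 3*2 = (c + t) - 6 = -6 + c + t)
(-481 - 4667)*(1984 + J(68, -33)) = (-481 - 4667)*(1984 + (-6 + 68 - 33)) = -5148*(1984 + 29) = -5148*2013 = -10362924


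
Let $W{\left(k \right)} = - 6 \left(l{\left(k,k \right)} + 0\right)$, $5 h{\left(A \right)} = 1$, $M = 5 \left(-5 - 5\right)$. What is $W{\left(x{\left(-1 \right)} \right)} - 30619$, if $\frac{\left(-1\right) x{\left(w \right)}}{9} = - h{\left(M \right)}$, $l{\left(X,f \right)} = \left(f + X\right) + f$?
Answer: $- \frac{153257}{5} \approx -30651.0$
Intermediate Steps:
$M = -50$ ($M = 5 \left(-10\right) = -50$)
$l{\left(X,f \right)} = X + 2 f$ ($l{\left(X,f \right)} = \left(X + f\right) + f = X + 2 f$)
$h{\left(A \right)} = \frac{1}{5}$ ($h{\left(A \right)} = \frac{1}{5} \cdot 1 = \frac{1}{5}$)
$x{\left(w \right)} = \frac{9}{5}$ ($x{\left(w \right)} = - 9 \left(\left(-1\right) \frac{1}{5}\right) = \left(-9\right) \left(- \frac{1}{5}\right) = \frac{9}{5}$)
$W{\left(k \right)} = - 18 k$ ($W{\left(k \right)} = - 6 \left(\left(k + 2 k\right) + 0\right) = - 6 \left(3 k + 0\right) = - 6 \cdot 3 k = - 18 k$)
$W{\left(x{\left(-1 \right)} \right)} - 30619 = \left(-18\right) \frac{9}{5} - 30619 = - \frac{162}{5} - 30619 = - \frac{153257}{5}$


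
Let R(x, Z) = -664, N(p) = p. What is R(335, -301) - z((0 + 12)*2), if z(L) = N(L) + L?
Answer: -712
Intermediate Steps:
z(L) = 2*L (z(L) = L + L = 2*L)
R(335, -301) - z((0 + 12)*2) = -664 - 2*(0 + 12)*2 = -664 - 2*12*2 = -664 - 2*24 = -664 - 1*48 = -664 - 48 = -712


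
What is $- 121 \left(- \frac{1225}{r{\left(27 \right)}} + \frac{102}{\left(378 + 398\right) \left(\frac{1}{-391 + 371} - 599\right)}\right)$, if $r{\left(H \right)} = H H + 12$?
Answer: $\frac{172283584880}{861158337} \approx 200.06$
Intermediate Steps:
$r{\left(H \right)} = 12 + H^{2}$ ($r{\left(H \right)} = H^{2} + 12 = 12 + H^{2}$)
$- 121 \left(- \frac{1225}{r{\left(27 \right)}} + \frac{102}{\left(378 + 398\right) \left(\frac{1}{-391 + 371} - 599\right)}\right) = - 121 \left(- \frac{1225}{12 + 27^{2}} + \frac{102}{\left(378 + 398\right) \left(\frac{1}{-391 + 371} - 599\right)}\right) = - 121 \left(- \frac{1225}{12 + 729} + \frac{102}{776 \left(\frac{1}{-20} - 599\right)}\right) = - 121 \left(- \frac{1225}{741} + \frac{102}{776 \left(- \frac{1}{20} - 599\right)}\right) = - 121 \left(\left(-1225\right) \frac{1}{741} + \frac{102}{776 \left(- \frac{11981}{20}\right)}\right) = - 121 \left(- \frac{1225}{741} + \frac{102}{- \frac{2324314}{5}}\right) = - 121 \left(- \frac{1225}{741} + 102 \left(- \frac{5}{2324314}\right)\right) = - 121 \left(- \frac{1225}{741} - \frac{255}{1162157}\right) = \left(-121\right) \left(- \frac{1423831280}{861158337}\right) = \frac{172283584880}{861158337}$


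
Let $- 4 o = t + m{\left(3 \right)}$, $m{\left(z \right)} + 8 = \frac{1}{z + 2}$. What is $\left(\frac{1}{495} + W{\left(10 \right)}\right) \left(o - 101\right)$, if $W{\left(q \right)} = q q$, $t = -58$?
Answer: $- \frac{83706191}{9900} \approx -8455.2$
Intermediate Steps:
$W{\left(q \right)} = q^{2}$
$m{\left(z \right)} = -8 + \frac{1}{2 + z}$ ($m{\left(z \right)} = -8 + \frac{1}{z + 2} = -8 + \frac{1}{2 + z}$)
$o = \frac{329}{20}$ ($o = - \frac{-58 + \frac{-15 - 24}{2 + 3}}{4} = - \frac{-58 + \frac{-15 - 24}{5}}{4} = - \frac{-58 + \frac{1}{5} \left(-39\right)}{4} = - \frac{-58 - \frac{39}{5}}{4} = \left(- \frac{1}{4}\right) \left(- \frac{329}{5}\right) = \frac{329}{20} \approx 16.45$)
$\left(\frac{1}{495} + W{\left(10 \right)}\right) \left(o - 101\right) = \left(\frac{1}{495} + 10^{2}\right) \left(\frac{329}{20} - 101\right) = \left(\frac{1}{495} + 100\right) \left(- \frac{1691}{20}\right) = \frac{49501}{495} \left(- \frac{1691}{20}\right) = - \frac{83706191}{9900}$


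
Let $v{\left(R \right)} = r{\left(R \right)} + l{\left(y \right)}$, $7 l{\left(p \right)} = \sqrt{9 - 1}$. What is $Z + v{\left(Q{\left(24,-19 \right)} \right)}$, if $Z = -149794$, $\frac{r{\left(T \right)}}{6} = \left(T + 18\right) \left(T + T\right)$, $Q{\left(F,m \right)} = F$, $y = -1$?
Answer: $-137698 + \frac{2 \sqrt{2}}{7} \approx -1.377 \cdot 10^{5}$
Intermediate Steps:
$r{\left(T \right)} = 12 T \left(18 + T\right)$ ($r{\left(T \right)} = 6 \left(T + 18\right) \left(T + T\right) = 6 \left(18 + T\right) 2 T = 6 \cdot 2 T \left(18 + T\right) = 12 T \left(18 + T\right)$)
$l{\left(p \right)} = \frac{2 \sqrt{2}}{7}$ ($l{\left(p \right)} = \frac{\sqrt{9 - 1}}{7} = \frac{\sqrt{8}}{7} = \frac{2 \sqrt{2}}{7}$)
$v{\left(R \right)} = \frac{2 \sqrt{2}}{7} + 12 R \left(18 + R\right)$ ($v{\left(R \right)} = 12 R \left(18 + R\right) + \frac{2 \sqrt{2}}{7} = \frac{2 \sqrt{2}}{7} + 12 R \left(18 + R\right)$)
$Z + v{\left(Q{\left(24,-19 \right)} \right)} = -149794 + \left(\frac{2 \sqrt{2}}{7} + 12 \cdot 24 \left(18 + 24\right)\right) = -149794 + \left(\frac{2 \sqrt{2}}{7} + 12 \cdot 24 \cdot 42\right) = -149794 + \left(\frac{2 \sqrt{2}}{7} + 12096\right) = -149794 + \left(12096 + \frac{2 \sqrt{2}}{7}\right) = -137698 + \frac{2 \sqrt{2}}{7}$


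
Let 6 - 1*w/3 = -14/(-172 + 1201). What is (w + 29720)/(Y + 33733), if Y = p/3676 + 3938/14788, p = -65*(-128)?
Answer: 9901554696104/11232555428381 ≈ 0.88151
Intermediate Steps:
p = 8320
w = 884/49 (w = 18 - (-42)/(-172 + 1201) = 18 - (-42)/1029 = 18 - 3*(-2/147) = 18 + 2/49 = 884/49 ≈ 18.041)
Y = 17189031/6795086 (Y = 8320/3676 + 3938/14788 = 8320*(1/3676) + 3938*(1/14788) = 2080/919 + 1969/7394 = 17189031/6795086 ≈ 2.5296)
(w + 29720)/(Y + 33733) = (884/49 + 29720)/(17189031/6795086 + 33733) = 1457164/(49*(229235825069/6795086)) = (1457164/49)*(6795086/229235825069) = 9901554696104/11232555428381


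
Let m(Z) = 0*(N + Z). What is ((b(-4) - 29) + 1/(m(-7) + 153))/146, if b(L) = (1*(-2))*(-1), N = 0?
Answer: -2065/11169 ≈ -0.18489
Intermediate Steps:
b(L) = 2 (b(L) = -2*(-1) = 2)
m(Z) = 0 (m(Z) = 0*(0 + Z) = 0*Z = 0)
((b(-4) - 29) + 1/(m(-7) + 153))/146 = ((2 - 29) + 1/(0 + 153))/146 = (-27 + 1/153)*(1/146) = -4130/153*1/146 = -2065/11169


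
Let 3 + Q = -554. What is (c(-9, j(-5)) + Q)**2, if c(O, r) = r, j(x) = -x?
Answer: 304704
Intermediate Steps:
Q = -557 (Q = -3 - 554 = -557)
(c(-9, j(-5)) + Q)**2 = (-1*(-5) - 557)**2 = (5 - 557)**2 = (-552)**2 = 304704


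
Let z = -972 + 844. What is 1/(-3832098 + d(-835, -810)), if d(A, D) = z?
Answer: -1/3832226 ≈ -2.6094e-7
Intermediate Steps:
z = -128
d(A, D) = -128
1/(-3832098 + d(-835, -810)) = 1/(-3832098 - 128) = 1/(-3832226) = -1/3832226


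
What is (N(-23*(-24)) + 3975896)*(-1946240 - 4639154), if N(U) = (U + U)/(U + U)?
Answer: -26182848248418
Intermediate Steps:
N(U) = 1 (N(U) = (2*U)/((2*U)) = (2*U)*(1/(2*U)) = 1)
(N(-23*(-24)) + 3975896)*(-1946240 - 4639154) = (1 + 3975896)*(-1946240 - 4639154) = 3975897*(-6585394) = -26182848248418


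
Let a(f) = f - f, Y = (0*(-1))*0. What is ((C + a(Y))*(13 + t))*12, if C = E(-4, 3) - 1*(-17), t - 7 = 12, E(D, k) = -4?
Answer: 4992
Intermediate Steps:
t = 19 (t = 7 + 12 = 19)
C = 13 (C = -4 - 1*(-17) = -4 + 17 = 13)
Y = 0 (Y = 0*0 = 0)
a(f) = 0
((C + a(Y))*(13 + t))*12 = ((13 + 0)*(13 + 19))*12 = (13*32)*12 = 416*12 = 4992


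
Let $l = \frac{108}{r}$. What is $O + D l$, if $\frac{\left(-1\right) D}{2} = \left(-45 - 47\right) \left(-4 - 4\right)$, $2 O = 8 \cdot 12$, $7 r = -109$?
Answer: $\frac{1118064}{109} \approx 10257.0$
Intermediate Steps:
$r = - \frac{109}{7}$ ($r = \frac{1}{7} \left(-109\right) = - \frac{109}{7} \approx -15.571$)
$O = 48$ ($O = \frac{8 \cdot 12}{2} = \frac{1}{2} \cdot 96 = 48$)
$D = -1472$ ($D = - 2 \left(-45 - 47\right) \left(-4 - 4\right) = - 2 \left(\left(-92\right) \left(-8\right)\right) = \left(-2\right) 736 = -1472$)
$l = - \frac{756}{109}$ ($l = \frac{108}{- \frac{109}{7}} = 108 \left(- \frac{7}{109}\right) = - \frac{756}{109} \approx -6.9358$)
$O + D l = 48 - - \frac{1112832}{109} = 48 + \frac{1112832}{109} = \frac{1118064}{109}$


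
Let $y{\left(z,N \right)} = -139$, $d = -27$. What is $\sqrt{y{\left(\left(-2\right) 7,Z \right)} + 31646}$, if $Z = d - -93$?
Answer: $7 \sqrt{643} \approx 177.5$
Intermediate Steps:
$Z = 66$ ($Z = -27 - -93 = -27 + 93 = 66$)
$\sqrt{y{\left(\left(-2\right) 7,Z \right)} + 31646} = \sqrt{-139 + 31646} = \sqrt{31507} = 7 \sqrt{643}$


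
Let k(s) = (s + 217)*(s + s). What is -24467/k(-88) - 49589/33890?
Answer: -3449791/8946960 ≈ -0.38558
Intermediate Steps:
k(s) = 2*s*(217 + s) (k(s) = (217 + s)*(2*s) = 2*s*(217 + s))
-24467/k(-88) - 49589/33890 = -24467*(-1/(176*(217 - 88))) - 49589/33890 = -24467/(2*(-88)*129) - 49589*1/33890 = -24467/(-22704) - 49589/33890 = -24467*(-1/22704) - 49589/33890 = 569/528 - 49589/33890 = -3449791/8946960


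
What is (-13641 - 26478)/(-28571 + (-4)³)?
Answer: 13373/9545 ≈ 1.4010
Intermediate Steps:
(-13641 - 26478)/(-28571 + (-4)³) = -40119/(-28571 - 64) = -40119/(-28635) = -40119*(-1/28635) = 13373/9545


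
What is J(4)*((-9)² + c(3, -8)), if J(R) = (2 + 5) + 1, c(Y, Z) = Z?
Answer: 584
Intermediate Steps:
J(R) = 8 (J(R) = 7 + 1 = 8)
J(4)*((-9)² + c(3, -8)) = 8*((-9)² - 8) = 8*(81 - 8) = 8*73 = 584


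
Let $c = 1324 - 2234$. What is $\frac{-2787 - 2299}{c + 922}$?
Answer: $- \frac{2543}{6} \approx -423.83$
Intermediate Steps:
$c = -910$
$\frac{-2787 - 2299}{c + 922} = \frac{-2787 - 2299}{-910 + 922} = - \frac{5086}{12} = \left(-5086\right) \frac{1}{12} = - \frac{2543}{6}$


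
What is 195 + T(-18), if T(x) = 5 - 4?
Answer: 196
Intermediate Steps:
T(x) = 1
195 + T(-18) = 195 + 1 = 196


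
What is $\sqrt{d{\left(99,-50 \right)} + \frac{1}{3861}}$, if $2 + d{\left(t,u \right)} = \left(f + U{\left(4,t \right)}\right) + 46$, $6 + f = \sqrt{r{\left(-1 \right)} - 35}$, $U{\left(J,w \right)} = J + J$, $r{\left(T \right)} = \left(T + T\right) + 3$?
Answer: $\frac{\sqrt{76193403 + 1656369 i \sqrt{34}}}{1287} \approx 6.7959 + 0.429 i$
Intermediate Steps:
$r{\left(T \right)} = 3 + 2 T$ ($r{\left(T \right)} = 2 T + 3 = 3 + 2 T$)
$U{\left(J,w \right)} = 2 J$
$f = -6 + i \sqrt{34}$ ($f = -6 + \sqrt{\left(3 + 2 \left(-1\right)\right) - 35} = -6 + \sqrt{\left(3 - 2\right) - 35} = -6 + \sqrt{1 - 35} = -6 + \sqrt{-34} = -6 + i \sqrt{34} \approx -6.0 + 5.831 i$)
$d{\left(t,u \right)} = 46 + i \sqrt{34}$ ($d{\left(t,u \right)} = -2 + \left(\left(\left(-6 + i \sqrt{34}\right) + 2 \cdot 4\right) + 46\right) = -2 + \left(\left(\left(-6 + i \sqrt{34}\right) + 8\right) + 46\right) = -2 + \left(\left(2 + i \sqrt{34}\right) + 46\right) = -2 + \left(48 + i \sqrt{34}\right) = 46 + i \sqrt{34}$)
$\sqrt{d{\left(99,-50 \right)} + \frac{1}{3861}} = \sqrt{\left(46 + i \sqrt{34}\right) + \frac{1}{3861}} = \sqrt{\frac{177607}{3861} + i \sqrt{34}}$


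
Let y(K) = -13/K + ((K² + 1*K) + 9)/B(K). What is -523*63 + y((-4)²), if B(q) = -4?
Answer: -528321/16 ≈ -33020.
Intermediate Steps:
y(K) = -9/4 - 13/K - K/4 - K²/4 (y(K) = -13/K + ((K² + 1*K) + 9)/(-4) = -13/K + ((K² + K) + 9)*(-¼) = -13/K + ((K + K²) + 9)*(-¼) = -13/K + (9 + K + K²)*(-¼) = -13/K + (-9/4 - K/4 - K²/4) = -9/4 - 13/K - K/4 - K²/4)
-523*63 + y((-4)²) = -523*63 + (-52 - 1*(-4)²*(9 + (-4)² + ((-4)²)²))/(4*((-4)²)) = -32949 + (¼)*(-52 - 1*16*(9 + 16 + 16²))/16 = -32949 + (¼)*(1/16)*(-52 - 1*16*(9 + 16 + 256)) = -32949 + (¼)*(1/16)*(-52 - 1*16*281) = -32949 + (¼)*(1/16)*(-52 - 4496) = -32949 + (¼)*(1/16)*(-4548) = -32949 - 1137/16 = -528321/16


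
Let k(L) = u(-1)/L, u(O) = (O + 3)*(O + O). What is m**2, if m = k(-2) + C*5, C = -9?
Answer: 1849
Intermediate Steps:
u(O) = 2*O*(3 + O) (u(O) = (3 + O)*(2*O) = 2*O*(3 + O))
k(L) = -4/L (k(L) = (2*(-1)*(3 - 1))/L = (2*(-1)*2)/L = -4/L)
m = -43 (m = -4/(-2) - 9*5 = -4*(-1/2) - 45 = 2 - 45 = -43)
m**2 = (-43)**2 = 1849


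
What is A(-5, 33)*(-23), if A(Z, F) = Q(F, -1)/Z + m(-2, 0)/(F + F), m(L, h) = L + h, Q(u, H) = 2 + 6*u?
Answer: 30383/33 ≈ 920.70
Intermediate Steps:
A(Z, F) = -1/F + (2 + 6*F)/Z (A(Z, F) = (2 + 6*F)/Z + (-2 + 0)/(F + F) = (2 + 6*F)/Z - 2*1/(2*F) = (2 + 6*F)/Z - 1/F = -1/F + (2 + 6*F)/Z)
A(-5, 33)*(-23) = (-1/33 + 2/(-5) + 6*33/(-5))*(-23) = (-1*1/33 + 2*(-⅕) + 6*33*(-⅕))*(-23) = (-1/33 - ⅖ - 198/5)*(-23) = -1321/33*(-23) = 30383/33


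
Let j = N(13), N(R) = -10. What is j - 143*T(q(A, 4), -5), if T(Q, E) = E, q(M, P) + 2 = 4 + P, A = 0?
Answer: 705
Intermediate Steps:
q(M, P) = 2 + P (q(M, P) = -2 + (4 + P) = 2 + P)
j = -10
j - 143*T(q(A, 4), -5) = -10 - 143*(-5) = -10 + 715 = 705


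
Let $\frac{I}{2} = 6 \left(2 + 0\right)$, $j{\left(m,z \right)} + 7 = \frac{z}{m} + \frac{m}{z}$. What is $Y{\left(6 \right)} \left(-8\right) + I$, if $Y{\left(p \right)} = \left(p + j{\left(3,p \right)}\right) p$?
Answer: $-48$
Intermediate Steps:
$j{\left(m,z \right)} = -7 + \frac{m}{z} + \frac{z}{m}$ ($j{\left(m,z \right)} = -7 + \left(\frac{z}{m} + \frac{m}{z}\right) = -7 + \left(\frac{m}{z} + \frac{z}{m}\right) = -7 + \frac{m}{z} + \frac{z}{m}$)
$I = 24$ ($I = 2 \cdot 6 \left(2 + 0\right) = 2 \cdot 6 \cdot 2 = 2 \cdot 12 = 24$)
$Y{\left(p \right)} = p \left(-7 + \frac{3}{p} + \frac{4 p}{3}\right)$ ($Y{\left(p \right)} = \left(p + \left(-7 + \frac{3}{p} + \frac{p}{3}\right)\right) p = \left(-7 + \frac{3}{p} + \frac{4 p}{3}\right) p = p \left(-7 + \frac{3}{p} + \frac{4 p}{3}\right)$)
$Y{\left(6 \right)} \left(-8\right) + I = \left(3 - 42 + \frac{4 \cdot 6^{2}}{3}\right) \left(-8\right) + 24 = \left(3 - 42 + \frac{4}{3} \cdot 36\right) \left(-8\right) + 24 = \left(3 - 42 + 48\right) \left(-8\right) + 24 = 9 \left(-8\right) + 24 = -72 + 24 = -48$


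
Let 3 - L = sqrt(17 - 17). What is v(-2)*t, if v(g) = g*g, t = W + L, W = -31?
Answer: -112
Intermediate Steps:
L = 3 (L = 3 - sqrt(17 - 17) = 3 - sqrt(0) = 3 - 1*0 = 3 + 0 = 3)
t = -28 (t = -31 + 3 = -28)
v(g) = g**2
v(-2)*t = (-2)**2*(-28) = 4*(-28) = -112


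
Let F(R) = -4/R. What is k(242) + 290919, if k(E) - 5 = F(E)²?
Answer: 4259418288/14641 ≈ 2.9092e+5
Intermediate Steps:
k(E) = 5 + 16/E² (k(E) = 5 + (-4/E)² = 5 + 16/E²)
k(242) + 290919 = (5 + 16/242²) + 290919 = (5 + 16*(1/58564)) + 290919 = (5 + 4/14641) + 290919 = 73209/14641 + 290919 = 4259418288/14641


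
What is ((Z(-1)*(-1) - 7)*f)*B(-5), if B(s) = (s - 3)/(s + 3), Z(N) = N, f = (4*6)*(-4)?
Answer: 2304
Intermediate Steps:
f = -96 (f = 24*(-4) = -96)
B(s) = (-3 + s)/(3 + s)
((Z(-1)*(-1) - 7)*f)*B(-5) = ((-1*(-1) - 7)*(-96))*((-3 - 5)/(3 - 5)) = ((1 - 7)*(-96))*(-8/(-2)) = (-6*(-96))*(-½*(-8)) = 576*4 = 2304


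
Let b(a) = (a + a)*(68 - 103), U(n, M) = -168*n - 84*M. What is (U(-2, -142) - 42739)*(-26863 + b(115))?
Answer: 1063973675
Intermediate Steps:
b(a) = -70*a (b(a) = (2*a)*(-35) = -70*a)
(U(-2, -142) - 42739)*(-26863 + b(115)) = ((-168*(-2) - 84*(-142)) - 42739)*(-26863 - 70*115) = ((336 + 11928) - 42739)*(-26863 - 8050) = (12264 - 42739)*(-34913) = -30475*(-34913) = 1063973675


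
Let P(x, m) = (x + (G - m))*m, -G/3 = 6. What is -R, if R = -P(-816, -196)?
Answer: 125048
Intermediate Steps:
G = -18 (G = -3*6 = -18)
P(x, m) = m*(-18 + x - m) (P(x, m) = (x + (-18 - m))*m = (-18 + x - m)*m = m*(-18 + x - m))
R = -125048 (R = -(-196)*(-18 - 816 - 1*(-196)) = -(-196)*(-18 - 816 + 196) = -(-196)*(-638) = -1*125048 = -125048)
-R = -1*(-125048) = 125048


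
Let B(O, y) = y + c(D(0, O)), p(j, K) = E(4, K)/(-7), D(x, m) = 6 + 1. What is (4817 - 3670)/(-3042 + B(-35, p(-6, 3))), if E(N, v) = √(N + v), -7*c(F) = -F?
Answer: -787619/2088186 + 37*√7/2088186 ≈ -0.37713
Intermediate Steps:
D(x, m) = 7
c(F) = F/7 (c(F) = -(-1)*F/7 = F/7)
p(j, K) = -√(4 + K)/7 (p(j, K) = √(4 + K)/(-7) = √(4 + K)*(-⅐) = -√(4 + K)/7)
B(O, y) = 1 + y (B(O, y) = y + (⅐)*7 = y + 1 = 1 + y)
(4817 - 3670)/(-3042 + B(-35, p(-6, 3))) = (4817 - 3670)/(-3042 + (1 - √(4 + 3)/7)) = 1147/(-3042 + (1 - √7/7)) = 1147/(-3041 - √7/7)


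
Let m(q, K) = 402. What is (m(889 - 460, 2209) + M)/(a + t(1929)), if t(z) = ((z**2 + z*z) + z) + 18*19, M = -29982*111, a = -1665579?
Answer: -554600/963129 ≈ -0.57583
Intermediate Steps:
M = -3328002
t(z) = 342 + z + 2*z**2 (t(z) = ((z**2 + z**2) + z) + 342 = (2*z**2 + z) + 342 = (z + 2*z**2) + 342 = 342 + z + 2*z**2)
(m(889 - 460, 2209) + M)/(a + t(1929)) = (402 - 3328002)/(-1665579 + (342 + 1929 + 2*1929**2)) = -3327600/(-1665579 + (342 + 1929 + 2*3721041)) = -3327600/(-1665579 + (342 + 1929 + 7442082)) = -3327600/(-1665579 + 7444353) = -3327600/5778774 = -3327600*1/5778774 = -554600/963129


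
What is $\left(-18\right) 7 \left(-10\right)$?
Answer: $1260$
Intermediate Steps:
$\left(-18\right) 7 \left(-10\right) = \left(-126\right) \left(-10\right) = 1260$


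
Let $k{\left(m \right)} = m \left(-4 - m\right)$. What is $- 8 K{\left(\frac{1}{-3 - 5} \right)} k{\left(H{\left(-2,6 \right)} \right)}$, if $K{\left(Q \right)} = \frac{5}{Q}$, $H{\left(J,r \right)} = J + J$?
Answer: $0$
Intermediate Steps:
$H{\left(J,r \right)} = 2 J$
$- 8 K{\left(\frac{1}{-3 - 5} \right)} k{\left(H{\left(-2,6 \right)} \right)} = - 8 \frac{5}{\frac{1}{-3 - 5}} \left(- 2 \left(-2\right) \left(4 + 2 \left(-2\right)\right)\right) = - 8 \frac{5}{\frac{1}{-8}} \left(\left(-1\right) \left(-4\right) \left(4 - 4\right)\right) = - 8 \frac{5}{- \frac{1}{8}} \left(\left(-1\right) \left(-4\right) 0\right) = - 8 \cdot 5 \left(-8\right) 0 = \left(-8\right) \left(-40\right) 0 = 320 \cdot 0 = 0$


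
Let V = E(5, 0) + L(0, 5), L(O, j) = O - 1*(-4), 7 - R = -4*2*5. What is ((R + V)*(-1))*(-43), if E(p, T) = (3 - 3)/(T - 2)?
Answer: 2193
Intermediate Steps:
R = 47 (R = 7 - (-4*2)*5 = 7 - (-8)*5 = 7 - 1*(-40) = 7 + 40 = 47)
L(O, j) = 4 + O (L(O, j) = O + 4 = 4 + O)
E(p, T) = 0 (E(p, T) = 0/(-2 + T) = 0)
V = 4 (V = 0 + (4 + 0) = 0 + 4 = 4)
((R + V)*(-1))*(-43) = ((47 + 4)*(-1))*(-43) = (51*(-1))*(-43) = -51*(-43) = 2193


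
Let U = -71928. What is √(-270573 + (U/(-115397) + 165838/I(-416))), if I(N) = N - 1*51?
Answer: I*√786820872076372758863/53890399 ≈ 520.51*I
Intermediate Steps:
I(N) = -51 + N (I(N) = N - 51 = -51 + N)
√(-270573 + (U/(-115397) + 165838/I(-416))) = √(-270573 + (-71928/(-115397) + 165838/(-51 - 416))) = √(-270573 + (-71928*(-1/115397) + 165838/(-467))) = √(-270573 + (71928/115397 + 165838*(-1/467))) = √(-270573 + (71928/115397 - 165838/467)) = √(-270573 - 19103617310/53890399) = √(-14600390545937/53890399) = I*√786820872076372758863/53890399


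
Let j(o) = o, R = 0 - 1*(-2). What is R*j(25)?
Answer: 50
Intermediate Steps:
R = 2 (R = 0 + 2 = 2)
R*j(25) = 2*25 = 50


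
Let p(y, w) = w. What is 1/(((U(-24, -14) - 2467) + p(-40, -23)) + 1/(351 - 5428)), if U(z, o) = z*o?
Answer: -5077/10935859 ≈ -0.00046425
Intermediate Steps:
U(z, o) = o*z
1/(((U(-24, -14) - 2467) + p(-40, -23)) + 1/(351 - 5428)) = 1/(((-14*(-24) - 2467) - 23) + 1/(351 - 5428)) = 1/(((336 - 2467) - 23) + 1/(-5077)) = 1/((-2131 - 23) - 1/5077) = 1/(-2154 - 1/5077) = 1/(-10935859/5077) = -5077/10935859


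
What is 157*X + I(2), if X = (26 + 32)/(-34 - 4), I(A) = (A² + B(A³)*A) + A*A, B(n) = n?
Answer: -4097/19 ≈ -215.63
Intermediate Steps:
I(A) = A⁴ + 2*A² (I(A) = (A² + A³*A) + A*A = (A² + A⁴) + A² = A⁴ + 2*A²)
X = -29/19 (X = 58/(-38) = 58*(-1/38) = -29/19 ≈ -1.5263)
157*X + I(2) = 157*(-29/19) + 2²*(2 + 2²) = -4553/19 + 4*(2 + 4) = -4553/19 + 4*6 = -4553/19 + 24 = -4097/19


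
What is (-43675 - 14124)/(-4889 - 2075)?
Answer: 57799/6964 ≈ 8.2997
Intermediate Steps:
(-43675 - 14124)/(-4889 - 2075) = -57799/(-6964) = -57799*(-1/6964) = 57799/6964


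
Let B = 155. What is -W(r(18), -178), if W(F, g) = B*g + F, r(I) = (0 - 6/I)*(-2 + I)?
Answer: 82786/3 ≈ 27595.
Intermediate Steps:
r(I) = -6*(-2 + I)/I (r(I) = (-6/I)*(-2 + I) = -6*(-2 + I)/I)
W(F, g) = F + 155*g (W(F, g) = 155*g + F = F + 155*g)
-W(r(18), -178) = -((-6 + 12/18) + 155*(-178)) = -((-6 + 12*(1/18)) - 27590) = -((-6 + 2/3) - 27590) = -(-16/3 - 27590) = -1*(-82786/3) = 82786/3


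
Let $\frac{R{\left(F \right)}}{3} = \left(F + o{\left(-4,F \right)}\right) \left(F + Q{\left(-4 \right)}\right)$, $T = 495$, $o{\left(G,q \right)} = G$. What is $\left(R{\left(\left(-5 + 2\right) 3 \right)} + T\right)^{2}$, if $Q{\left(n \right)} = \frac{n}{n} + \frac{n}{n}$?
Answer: $589824$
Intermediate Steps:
$Q{\left(n \right)} = 2$ ($Q{\left(n \right)} = 1 + 1 = 2$)
$R{\left(F \right)} = 3 \left(-4 + F\right) \left(2 + F\right)$ ($R{\left(F \right)} = 3 \left(F - 4\right) \left(F + 2\right) = 3 \left(-4 + F\right) \left(2 + F\right)$)
$\left(R{\left(\left(-5 + 2\right) 3 \right)} + T\right)^{2} = \left(\left(-24 - 6 \left(-5 + 2\right) 3 + 3 \left(\left(-5 + 2\right) 3\right)^{2}\right) + 495\right)^{2} = \left(\left(-24 - 6 \left(\left(-3\right) 3\right) + 3 \left(\left(-3\right) 3\right)^{2}\right) + 495\right)^{2} = \left(\left(-24 - -54 + 3 \left(-9\right)^{2}\right) + 495\right)^{2} = \left(\left(-24 + 54 + 3 \cdot 81\right) + 495\right)^{2} = \left(\left(-24 + 54 + 243\right) + 495\right)^{2} = \left(273 + 495\right)^{2} = 768^{2} = 589824$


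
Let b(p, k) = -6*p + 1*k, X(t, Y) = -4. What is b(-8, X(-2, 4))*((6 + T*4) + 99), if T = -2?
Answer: 4268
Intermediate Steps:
b(p, k) = k - 6*p (b(p, k) = -6*p + k = k - 6*p)
b(-8, X(-2, 4))*((6 + T*4) + 99) = (-4 - 6*(-8))*((6 - 2*4) + 99) = (-4 + 48)*((6 - 8) + 99) = 44*(-2 + 99) = 44*97 = 4268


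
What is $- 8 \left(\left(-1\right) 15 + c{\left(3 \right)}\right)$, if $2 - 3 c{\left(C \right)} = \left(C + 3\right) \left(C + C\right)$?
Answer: $\frac{632}{3} \approx 210.67$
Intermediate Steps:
$c{\left(C \right)} = \frac{2}{3} - \frac{2 C \left(3 + C\right)}{3}$ ($c{\left(C \right)} = \frac{2}{3} - \frac{\left(C + 3\right) \left(C + C\right)}{3} = \frac{2}{3} - \frac{\left(3 + C\right) 2 C}{3} = \frac{2}{3} - \frac{2 C \left(3 + C\right)}{3}$)
$- 8 \left(\left(-1\right) 15 + c{\left(3 \right)}\right) = - 8 \left(\left(-1\right) 15 - \left(\frac{16}{3} + 6\right)\right) = - 8 \left(-15 - \frac{34}{3}\right) = \left(-8\right) \left(- \frac{79}{3}\right) = \frac{632}{3}$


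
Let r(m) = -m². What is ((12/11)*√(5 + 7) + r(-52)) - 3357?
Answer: -6061 + 24*√3/11 ≈ -6057.2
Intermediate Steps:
((12/11)*√(5 + 7) + r(-52)) - 3357 = ((12/11)*√(5 + 7) - 1*(-52)²) - 3357 = (((1/11)*12)*√12 - 1*2704) - 3357 = (12*(2*√3)/11 - 2704) - 3357 = (24*√3/11 - 2704) - 3357 = (-2704 + 24*√3/11) - 3357 = -6061 + 24*√3/11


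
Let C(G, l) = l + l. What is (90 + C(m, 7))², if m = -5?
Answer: 10816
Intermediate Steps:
C(G, l) = 2*l
(90 + C(m, 7))² = (90 + 2*7)² = (90 + 14)² = 104² = 10816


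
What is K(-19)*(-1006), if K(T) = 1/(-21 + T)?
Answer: 503/20 ≈ 25.150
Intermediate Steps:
K(-19)*(-1006) = -1006/(-21 - 19) = -1006/(-40) = -1/40*(-1006) = 503/20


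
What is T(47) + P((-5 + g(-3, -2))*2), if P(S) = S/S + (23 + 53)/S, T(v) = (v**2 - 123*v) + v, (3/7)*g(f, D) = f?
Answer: -21163/6 ≈ -3527.2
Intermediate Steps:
g(f, D) = 7*f/3
T(v) = v**2 - 122*v
P(S) = 1 + 76/S
T(47) + P((-5 + g(-3, -2))*2) = 47*(-122 + 47) + (76 + (-5 + (7/3)*(-3))*2)/(((-5 + (7/3)*(-3))*2)) = 47*(-75) + (76 + (-5 - 7)*2)/(((-5 - 7)*2)) = -3525 + (76 - 12*2)/((-12*2)) = -3525 + (76 - 24)/(-24) = -3525 - 1/24*52 = -3525 - 13/6 = -21163/6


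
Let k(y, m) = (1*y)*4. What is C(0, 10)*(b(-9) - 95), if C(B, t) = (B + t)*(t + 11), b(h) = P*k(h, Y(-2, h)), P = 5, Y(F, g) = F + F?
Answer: -57750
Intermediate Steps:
Y(F, g) = 2*F
k(y, m) = 4*y (k(y, m) = y*4 = 4*y)
b(h) = 20*h (b(h) = 5*(4*h) = 20*h)
C(B, t) = (11 + t)*(B + t) (C(B, t) = (B + t)*(11 + t) = (11 + t)*(B + t))
C(0, 10)*(b(-9) - 95) = (10**2 + 11*0 + 11*10 + 0*10)*(20*(-9) - 95) = (100 + 0 + 110 + 0)*(-180 - 95) = 210*(-275) = -57750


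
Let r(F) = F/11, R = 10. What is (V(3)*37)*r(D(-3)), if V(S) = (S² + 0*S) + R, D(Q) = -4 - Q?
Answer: -703/11 ≈ -63.909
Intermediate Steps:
r(F) = F/11 (r(F) = F*(1/11) = F/11)
V(S) = 10 + S² (V(S) = (S² + 0*S) + 10 = (S² + 0) + 10 = S² + 10 = 10 + S²)
(V(3)*37)*r(D(-3)) = ((10 + 3²)*37)*((-4 - 1*(-3))/11) = ((10 + 9)*37)*((-4 + 3)/11) = (19*37)*((1/11)*(-1)) = 703*(-1/11) = -703/11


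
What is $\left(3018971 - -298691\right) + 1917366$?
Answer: $5235028$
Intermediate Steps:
$\left(3018971 - -298691\right) + 1917366 = \left(3018971 + \left(-890533 + 1189224\right)\right) + 1917366 = \left(3018971 + 298691\right) + 1917366 = 3317662 + 1917366 = 5235028$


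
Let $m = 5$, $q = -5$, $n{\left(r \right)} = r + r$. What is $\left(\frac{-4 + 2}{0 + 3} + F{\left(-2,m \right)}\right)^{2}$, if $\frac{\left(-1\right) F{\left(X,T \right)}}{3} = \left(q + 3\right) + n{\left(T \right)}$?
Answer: $\frac{5476}{9} \approx 608.44$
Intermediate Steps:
$n{\left(r \right)} = 2 r$
$F{\left(X,T \right)} = 6 - 6 T$ ($F{\left(X,T \right)} = - 3 \left(\left(-5 + 3\right) + 2 T\right) = - 3 \left(-2 + 2 T\right) = 6 - 6 T$)
$\left(\frac{-4 + 2}{0 + 3} + F{\left(-2,m \right)}\right)^{2} = \left(\frac{-4 + 2}{0 + 3} + \left(6 - 30\right)\right)^{2} = \left(- \frac{2}{3} + \left(6 - 30\right)\right)^{2} = \left(\left(-2\right) \frac{1}{3} - 24\right)^{2} = \left(- \frac{2}{3} - 24\right)^{2} = \left(- \frac{74}{3}\right)^{2} = \frac{5476}{9}$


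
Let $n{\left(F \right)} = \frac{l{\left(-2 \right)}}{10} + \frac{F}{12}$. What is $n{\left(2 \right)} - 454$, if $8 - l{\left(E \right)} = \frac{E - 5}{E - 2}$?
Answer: $- \frac{10877}{24} \approx -453.21$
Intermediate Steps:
$l{\left(E \right)} = 8 - \frac{-5 + E}{-2 + E}$ ($l{\left(E \right)} = 8 - \frac{E - 5}{E - 2} = 8 - \frac{-5 + E}{-2 + E}$)
$n{\left(F \right)} = \frac{5}{8} + \frac{F}{12}$ ($n{\left(F \right)} = \frac{\frac{1}{-2 - 2} \left(-11 + 7 \left(-2\right)\right)}{10} + \frac{F}{12} = \frac{-11 - 14}{-4} \cdot \frac{1}{10} + F \frac{1}{12} = \left(- \frac{1}{4}\right) \left(-25\right) \frac{1}{10} + \frac{F}{12} = \frac{25}{4} \cdot \frac{1}{10} + \frac{F}{12} = \frac{5}{8} + \frac{F}{12}$)
$n{\left(2 \right)} - 454 = \left(\frac{5}{8} + \frac{1}{12} \cdot 2\right) - 454 = \left(\frac{5}{8} + \frac{1}{6}\right) - 454 = \frac{19}{24} - 454 = - \frac{10877}{24}$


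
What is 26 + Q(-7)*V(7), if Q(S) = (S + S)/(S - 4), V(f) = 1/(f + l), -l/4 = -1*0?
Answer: 288/11 ≈ 26.182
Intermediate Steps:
l = 0 (l = -(-4)*0 = -4*0 = 0)
V(f) = 1/f (V(f) = 1/(f + 0) = 1/f)
Q(S) = 2*S/(-4 + S) (Q(S) = (2*S)/(-4 + S) = 2*S/(-4 + S))
26 + Q(-7)*V(7) = 26 + (2*(-7)/(-4 - 7))/7 = 26 + (2*(-7)/(-11))*(⅐) = 26 + (2*(-7)*(-1/11))*(⅐) = 26 + (14/11)*(⅐) = 26 + 2/11 = 288/11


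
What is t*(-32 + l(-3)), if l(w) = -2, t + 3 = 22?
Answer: -646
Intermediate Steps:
t = 19 (t = -3 + 22 = 19)
t*(-32 + l(-3)) = 19*(-32 - 2) = 19*(-34) = -646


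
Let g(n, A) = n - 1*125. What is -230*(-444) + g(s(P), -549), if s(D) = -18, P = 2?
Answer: 101977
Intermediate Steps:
g(n, A) = -125 + n (g(n, A) = n - 125 = -125 + n)
-230*(-444) + g(s(P), -549) = -230*(-444) + (-125 - 18) = 102120 - 143 = 101977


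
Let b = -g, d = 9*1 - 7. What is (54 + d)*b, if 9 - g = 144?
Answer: 7560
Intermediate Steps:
g = -135 (g = 9 - 1*144 = 9 - 144 = -135)
d = 2 (d = 9 - 7 = 2)
b = 135 (b = -1*(-135) = 135)
(54 + d)*b = (54 + 2)*135 = 56*135 = 7560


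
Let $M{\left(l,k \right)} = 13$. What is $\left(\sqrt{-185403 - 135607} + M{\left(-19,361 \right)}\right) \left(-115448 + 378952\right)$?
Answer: $3425552 + 263504 i \sqrt{321010} \approx 3.4256 \cdot 10^{6} + 1.493 \cdot 10^{8} i$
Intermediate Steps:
$\left(\sqrt{-185403 - 135607} + M{\left(-19,361 \right)}\right) \left(-115448 + 378952\right) = \left(\sqrt{-185403 - 135607} + 13\right) \left(-115448 + 378952\right) = \left(\sqrt{-185403 - 135607} + 13\right) 263504 = \left(\sqrt{-321010} + 13\right) 263504 = \left(i \sqrt{321010} + 13\right) 263504 = \left(13 + i \sqrt{321010}\right) 263504 = 3425552 + 263504 i \sqrt{321010}$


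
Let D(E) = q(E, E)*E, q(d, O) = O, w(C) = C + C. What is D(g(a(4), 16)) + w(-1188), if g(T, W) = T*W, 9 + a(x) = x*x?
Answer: 10168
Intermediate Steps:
w(C) = 2*C
a(x) = -9 + x² (a(x) = -9 + x*x = -9 + x²)
D(E) = E² (D(E) = E*E = E²)
D(g(a(4), 16)) + w(-1188) = ((-9 + 4²)*16)² + 2*(-1188) = ((-9 + 16)*16)² - 2376 = (7*16)² - 2376 = 112² - 2376 = 12544 - 2376 = 10168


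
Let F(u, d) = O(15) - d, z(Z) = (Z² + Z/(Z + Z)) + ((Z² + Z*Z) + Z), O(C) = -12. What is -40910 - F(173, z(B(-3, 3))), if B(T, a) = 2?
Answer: -81767/2 ≈ -40884.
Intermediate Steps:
z(Z) = ½ + Z + 3*Z² (z(Z) = (Z² + Z/((2*Z))) + ((Z² + Z²) + Z) = (Z² + (1/(2*Z))*Z) + (2*Z² + Z) = (Z² + ½) + (Z + 2*Z²) = (½ + Z²) + (Z + 2*Z²) = ½ + Z + 3*Z²)
F(u, d) = -12 - d
-40910 - F(173, z(B(-3, 3))) = -40910 - (-12 - (½ + 2 + 3*2²)) = -40910 - (-12 - (½ + 2 + 3*4)) = -40910 - (-12 - (½ + 2 + 12)) = -40910 - (-12 - 1*29/2) = -40910 - (-12 - 29/2) = -40910 - 1*(-53/2) = -40910 + 53/2 = -81767/2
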